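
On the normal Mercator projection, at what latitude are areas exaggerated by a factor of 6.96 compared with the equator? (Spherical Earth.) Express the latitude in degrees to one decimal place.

Mercator areal scale is sec²φ.
sec²φ = 6.96  ⇒  cos²φ = 0.1437  ⇒  cos φ = 0.3790.
φ = arccos(0.3790) ≈ 67.7°.

67.7°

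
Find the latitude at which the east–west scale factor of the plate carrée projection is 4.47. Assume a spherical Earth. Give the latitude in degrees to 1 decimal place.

Plate carrée: h = 1, k = sec φ along parallels.
sec φ = 4.47  ⇒  cos φ = 0.2237  ⇒  φ ≈ 77.1°.

77.1°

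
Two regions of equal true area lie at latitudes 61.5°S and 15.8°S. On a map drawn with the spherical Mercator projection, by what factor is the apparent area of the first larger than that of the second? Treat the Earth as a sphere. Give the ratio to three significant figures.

4.07

Mercator is conformal with k = sec φ, so areal scale = k² = sec²φ.
At 61.5°: sec²(61.5°) = 1/0.4772² = 4.392.
At 15.8°: sec²(15.8°) = 1/0.9622² = 1.080.
Ratio = 4.392/1.080 = cos²(15.8°)/cos²(61.5°) ≈ 4.07.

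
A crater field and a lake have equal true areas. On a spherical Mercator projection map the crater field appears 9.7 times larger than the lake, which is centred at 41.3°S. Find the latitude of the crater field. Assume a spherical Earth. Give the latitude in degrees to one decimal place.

Mercator areal scale is sec²φ, so apparent-area ratio = sec²φ₁ / sec²φ₂ = cos²φ₂ / cos²φ₁.
cos²φ₂ / cos²φ₁ = 9.7  ⇒  cos φ₁ = cos 41.3° / √9.7 = 0.7513/3.114 = 0.2412.
φ₁ = arccos(0.2412) ≈ 76.0°.

76.0°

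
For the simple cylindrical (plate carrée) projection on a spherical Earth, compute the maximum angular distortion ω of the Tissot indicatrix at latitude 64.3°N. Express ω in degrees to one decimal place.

For the equirectangular projection with φ₀ = 0 (plate carrée), h = 1 along meridians and k = sec φ along parallels.
At 64.3°: h = 1.000, k = 2.306; principal scales a = 2.306, b = 1.000.
sin(ω/2) = (a − b)/(a + b) = 1.306/3.306 = 0.3950, so ω = 2 arcsin(0.3950) ≈ 46.5°.

46.5°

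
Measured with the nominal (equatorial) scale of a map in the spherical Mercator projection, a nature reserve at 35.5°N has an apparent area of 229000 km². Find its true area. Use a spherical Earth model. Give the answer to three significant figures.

152000 km²

Mercator is conformal, so the point scale is isotropic: h = k = sec φ = 1/cos φ.
Areal scale = k² = sec²φ = 1/cos²(35.5°) = 1/0.8141² = 1.509.
True area = apparent / (areal scale) = 229000 / 1.509 ≈ 152000 km².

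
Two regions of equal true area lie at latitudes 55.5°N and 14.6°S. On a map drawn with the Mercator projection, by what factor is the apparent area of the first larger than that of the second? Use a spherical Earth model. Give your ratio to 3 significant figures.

2.92

Mercator is conformal with k = sec φ, so areal scale = k² = sec²φ.
At 55.5°: sec²(55.5°) = 1/0.5664² = 3.117.
At 14.6°: sec²(14.6°) = 1/0.9677² = 1.068.
Ratio = 3.117/1.068 = cos²(14.6°)/cos²(55.5°) ≈ 2.92.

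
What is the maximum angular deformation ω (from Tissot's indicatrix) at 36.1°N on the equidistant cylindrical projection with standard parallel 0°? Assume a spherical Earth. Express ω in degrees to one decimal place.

12.2°

Plate carrée maps x = Rλ, y = Rφ. The meridian scale is h = 1 and the parallel scale is k = 1/cos φ = sec φ.
At 36.1°: h = 1.000, k = 1.238; principal scales a = 1.238, b = 1.000.
sin(ω/2) = (a − b)/(a + b) = 0.2376/2.238 = 0.1062, so ω = 2 arcsin(0.1062) ≈ 12.2°.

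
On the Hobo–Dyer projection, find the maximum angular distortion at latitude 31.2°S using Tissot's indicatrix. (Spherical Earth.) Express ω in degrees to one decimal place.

The Hobo–Dyer projection is cylindrical equal-area with φ₀ = 37.5°. A cylindrical equal-area projection with standard parallel φ₀ has meridian scale h = cos φ / cos φ₀ and parallel scale k = cos φ₀ / cos φ (so areas are preserved, h·k = 1).
At 31.2°: h = 1.078, k = 0.9275; principal scales a = 1.078, b = 0.9275.
sin(ω/2) = (a − b)/(a + b) = 0.1507/2.006 = 0.07512, so ω = 2 arcsin(0.07512) ≈ 8.6°.

8.6°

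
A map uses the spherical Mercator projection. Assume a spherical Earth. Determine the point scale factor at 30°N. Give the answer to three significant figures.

1.15

The Mercator projection is conformal; its linear scale factor is the same in every direction and equals sec φ = 1/cos φ.
k = 1/cos 30° = 1/0.8660 = 1.155.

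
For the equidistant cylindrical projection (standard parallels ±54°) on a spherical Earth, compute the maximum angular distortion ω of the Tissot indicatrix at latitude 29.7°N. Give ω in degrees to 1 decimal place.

22.2°

With standard parallel φ₀ = 54°, the equirectangular projection gives x = Rλ cos φ₀, y = Rφ, so h = 1 and k = cos 54° / cos φ.
At 29.7°: h = 1.000, k = 0.6767; principal scales a = 1.000, b = 0.6767.
sin(ω/2) = (a − b)/(a + b) = 0.3233/1.677 = 0.1928, so ω = 2 arcsin(0.1928) ≈ 22.2°.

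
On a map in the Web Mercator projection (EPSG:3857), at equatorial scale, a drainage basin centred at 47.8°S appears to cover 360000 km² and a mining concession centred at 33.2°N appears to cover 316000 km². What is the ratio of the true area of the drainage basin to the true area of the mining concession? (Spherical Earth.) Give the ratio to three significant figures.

0.734

Mercator's areal exaggeration is sec²φ; hence true area = (apparent area) · cos²φ.
True area of drainage basin: 360000 × cos²(47.8°) = 360000 × 0.4512 = 162400 km².
True area of mining concession: 316000 × cos²(33.2°) = 316000 × 0.7002 = 221300 km².
Ratio = 162400 / 221300 ≈ 0.734.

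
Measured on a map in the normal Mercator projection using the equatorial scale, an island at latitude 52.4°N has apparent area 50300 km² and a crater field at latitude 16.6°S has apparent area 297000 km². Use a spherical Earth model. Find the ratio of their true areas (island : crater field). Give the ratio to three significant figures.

Mercator's areal exaggeration is sec²φ; hence true area = (apparent area) · cos²φ.
True area of island: 50300 × cos²(52.4°) = 50300 × 0.3723 = 18730 km².
True area of crater field: 297000 × cos²(16.6°) = 297000 × 0.9184 = 272800 km².
Ratio = 18730 / 272800 ≈ 0.0687.

0.0687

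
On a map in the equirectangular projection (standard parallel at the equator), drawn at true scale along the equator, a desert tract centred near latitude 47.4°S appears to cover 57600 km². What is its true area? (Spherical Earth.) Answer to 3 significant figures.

39000 km²

In the plate carrée (x = Rλ, y = Rφ), meridians are true-scale (h = 1) and parallels are stretched by k = sec φ.
Areal scale = h·k = 1 × sec φ; at 47.4°, h = 1.000, k = 1.477, so h·k = 1.477.
True area = apparent / (areal scale) = 57600 / 1.477 ≈ 39000 km².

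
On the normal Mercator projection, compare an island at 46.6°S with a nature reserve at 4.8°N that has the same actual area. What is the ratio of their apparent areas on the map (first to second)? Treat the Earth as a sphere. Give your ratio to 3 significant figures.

Mercator is conformal with k = sec φ, so areal scale = k² = sec²φ.
At 46.6°: sec²(46.6°) = 1/0.6871² = 2.118.
At 4.8°: sec²(4.8°) = 1/0.9965² = 1.007.
Ratio = 2.118/1.007 = cos²(4.8°)/cos²(46.6°) ≈ 2.10.

2.10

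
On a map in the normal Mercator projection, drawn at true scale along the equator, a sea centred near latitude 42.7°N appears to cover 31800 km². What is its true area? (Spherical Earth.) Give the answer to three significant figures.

The Mercator projection is conformal; its linear scale factor is the same in every direction and equals sec φ = 1/cos φ.
Areal scale = k² = sec²φ = 1/cos²(42.7°) = 1/0.7349² = 1.852.
True area = apparent / (areal scale) = 31800 / 1.852 ≈ 17200 km².

17200 km²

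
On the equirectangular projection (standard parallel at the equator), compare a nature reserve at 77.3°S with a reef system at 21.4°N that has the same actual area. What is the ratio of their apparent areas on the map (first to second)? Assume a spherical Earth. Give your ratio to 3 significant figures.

4.24

Plate carrée maps x = Rλ, y = Rφ. The meridian scale is h = 1 and the parallel scale is k = 1/cos φ = sec φ.
Areal scale at 77.3°: h·k = 1.000 × 4.549 = 4.549.
Areal scale at 21.4°: h·k = 1.000 × 1.074 = 1.074.
Ratio = 4.549/1.074 ≈ 4.24.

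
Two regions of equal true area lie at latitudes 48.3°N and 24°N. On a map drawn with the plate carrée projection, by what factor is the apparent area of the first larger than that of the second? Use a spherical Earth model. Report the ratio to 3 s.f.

1.37

Plate carrée maps x = Rλ, y = Rφ. The meridian scale is h = 1 and the parallel scale is k = 1/cos φ = sec φ.
Areal scale at 48.3°: h·k = 1.000 × 1.503 = 1.503.
Areal scale at 24°: h·k = 1.000 × 1.095 = 1.095.
Ratio = 1.503/1.095 ≈ 1.37.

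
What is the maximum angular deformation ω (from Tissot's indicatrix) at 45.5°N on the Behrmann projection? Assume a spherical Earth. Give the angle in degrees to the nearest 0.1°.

24.1°

Behrmann is a cylindrical equal-area projection with standard parallels at ±30°. For cylindrical equal-area with standard parallel φ₀, h = cos φ / cos φ₀ and k = cos φ₀ / cos φ, so h·k = 1.
At 45.5°: h = 0.8093, k = 1.236; principal scales a = 1.236, b = 0.8093.
sin(ω/2) = (a − b)/(a + b) = 0.4262/2.045 = 0.2084, so ω = 2 arcsin(0.2084) ≈ 24.1°.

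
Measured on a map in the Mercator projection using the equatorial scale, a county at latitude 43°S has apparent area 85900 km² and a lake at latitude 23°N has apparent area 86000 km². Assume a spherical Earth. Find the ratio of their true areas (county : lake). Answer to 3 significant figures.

0.631

Mercator's areal exaggeration is sec²φ; hence true area = (apparent area) · cos²φ.
True area of county: 85900 × cos²(43°) = 85900 × 0.5349 = 45950 km².
True area of lake: 86000 × cos²(23°) = 86000 × 0.8473 = 72870 km².
Ratio = 45950 / 72870 ≈ 0.631.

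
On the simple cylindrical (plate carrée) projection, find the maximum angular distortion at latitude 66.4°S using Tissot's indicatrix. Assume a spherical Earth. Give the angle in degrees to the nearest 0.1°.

Plate carrée maps x = Rλ, y = Rφ. The meridian scale is h = 1 and the parallel scale is k = 1/cos φ = sec φ.
At 66.4°: h = 1.000, k = 2.498; principal scales a = 2.498, b = 1.000.
sin(ω/2) = (a − b)/(a + b) = 1.498/3.498 = 0.4282, so ω = 2 arcsin(0.4282) ≈ 50.7°.

50.7°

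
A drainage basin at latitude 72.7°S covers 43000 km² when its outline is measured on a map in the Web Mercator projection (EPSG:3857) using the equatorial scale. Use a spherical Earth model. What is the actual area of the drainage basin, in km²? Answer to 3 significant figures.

3800 km²

For Mercator, h = k = sec φ (a conformal cylindrical projection has a single point scale, 1/cos φ).
Areal scale = k² = sec²φ = 1/cos²(72.7°) = 1/0.2974² = 11.31.
True area = apparent / (areal scale) = 43000 / 11.31 ≈ 3800 km².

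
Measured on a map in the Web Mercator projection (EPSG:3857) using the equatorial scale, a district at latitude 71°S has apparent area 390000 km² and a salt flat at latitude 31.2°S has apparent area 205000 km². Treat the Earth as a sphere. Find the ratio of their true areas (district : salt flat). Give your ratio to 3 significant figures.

0.276

Mercator's areal exaggeration is sec²φ; hence true area = (apparent area) · cos²φ.
True area of district: 390000 × cos²(71°) = 390000 × 0.1060 = 41340 km².
True area of salt flat: 205000 × cos²(31.2°) = 205000 × 0.7316 = 150000 km².
Ratio = 41340 / 150000 ≈ 0.276.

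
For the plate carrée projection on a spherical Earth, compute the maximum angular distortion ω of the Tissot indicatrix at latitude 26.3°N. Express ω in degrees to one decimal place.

In the plate carrée (x = Rλ, y = Rφ), meridians are true-scale (h = 1) and parallels are stretched by k = sec φ.
At 26.3°: h = 1.000, k = 1.115; principal scales a = 1.115, b = 1.000.
sin(ω/2) = (a − b)/(a + b) = 0.1155/2.115 = 0.05458, so ω = 2 arcsin(0.05458) ≈ 6.3°.

6.3°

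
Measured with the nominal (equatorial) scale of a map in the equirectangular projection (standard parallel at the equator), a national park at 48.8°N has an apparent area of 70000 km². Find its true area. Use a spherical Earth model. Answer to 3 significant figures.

In the plate carrée (x = Rλ, y = Rφ), meridians are true-scale (h = 1) and parallels are stretched by k = sec φ.
Areal scale = h·k = 1 × sec φ; at 48.8°, h = 1.000, k = 1.518, so h·k = 1.518.
True area = apparent / (areal scale) = 70000 / 1.518 ≈ 46100 km².

46100 km²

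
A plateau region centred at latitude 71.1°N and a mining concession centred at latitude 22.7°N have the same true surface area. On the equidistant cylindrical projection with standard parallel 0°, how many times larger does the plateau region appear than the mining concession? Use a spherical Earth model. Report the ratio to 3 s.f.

2.85

In the plate carrée (x = Rλ, y = Rφ), meridians are true-scale (h = 1) and parallels are stretched by k = sec φ.
Areal scale at 71.1°: h·k = 1.000 × 3.087 = 3.087.
Areal scale at 22.7°: h·k = 1.000 × 1.084 = 1.084.
Ratio = 3.087/1.084 ≈ 2.85.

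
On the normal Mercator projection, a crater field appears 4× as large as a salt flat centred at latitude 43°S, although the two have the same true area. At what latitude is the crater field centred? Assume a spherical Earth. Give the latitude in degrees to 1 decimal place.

Mercator areal scale is sec²φ, so apparent-area ratio = sec²φ₁ / sec²φ₂ = cos²φ₂ / cos²φ₁.
cos²φ₂ / cos²φ₁ = 4  ⇒  cos φ₁ = cos 43° / √4 = 0.7314/2.000 = 0.3657.
φ₁ = arccos(0.3657) ≈ 68.6°.

68.6°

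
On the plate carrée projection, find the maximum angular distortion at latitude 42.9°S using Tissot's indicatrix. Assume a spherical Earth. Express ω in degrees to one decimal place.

17.8°

For the equirectangular projection with φ₀ = 0 (plate carrée), h = 1 along meridians and k = sec φ along parallels.
At 42.9°: h = 1.000, k = 1.365; principal scales a = 1.365, b = 1.000.
sin(ω/2) = (a − b)/(a + b) = 0.3651/2.365 = 0.1544, so ω = 2 arcsin(0.1544) ≈ 17.8°.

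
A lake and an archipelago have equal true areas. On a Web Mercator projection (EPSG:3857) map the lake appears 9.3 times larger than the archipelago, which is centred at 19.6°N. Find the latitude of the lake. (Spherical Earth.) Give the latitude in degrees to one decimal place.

On Mercator, (apparent₁)/(apparent₂) = sec²φ₁ / sec²φ₂ when true areas are equal.
cos²φ₂ / cos²φ₁ = 9.3  ⇒  cos φ₁ = cos 19.6° / √9.3 = 0.9421/3.050 = 0.3089.
φ₁ = arccos(0.3089) ≈ 72.0°.

72.0°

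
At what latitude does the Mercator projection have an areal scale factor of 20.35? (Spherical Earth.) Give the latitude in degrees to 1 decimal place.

Mercator areal scale is sec²φ.
sec²φ = 20.35  ⇒  cos²φ = 0.04914  ⇒  cos φ = 0.2217.
φ = arccos(0.2217) ≈ 77.2°.

77.2°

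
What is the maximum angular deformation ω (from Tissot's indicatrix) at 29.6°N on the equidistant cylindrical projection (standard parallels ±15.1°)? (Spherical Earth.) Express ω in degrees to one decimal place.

With standard parallel φ₀ = 15.1°, the equirectangular projection gives x = Rλ cos φ₀, y = Rφ, so h = 1 and k = cos 15.1° / cos φ.
At 29.6°: h = 1.000, k = 1.110; principal scales a = 1.110, b = 1.000.
sin(ω/2) = (a − b)/(a + b) = 0.1104/2.110 = 0.05230, so ω = 2 arcsin(0.05230) ≈ 6.0°.

6.0°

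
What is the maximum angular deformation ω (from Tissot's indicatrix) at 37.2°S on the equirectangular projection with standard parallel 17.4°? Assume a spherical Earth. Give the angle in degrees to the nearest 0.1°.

10.3°

The equidistant cylindrical projection with φ₀ = 17.4° has h = 1 (meridians true) and k = cos φ₀ / cos φ along parallels.
At 37.2°: h = 1.000, k = 1.198; principal scales a = 1.198, b = 1.000.
sin(ω/2) = (a − b)/(a + b) = 0.1980/2.198 = 0.09008, so ω = 2 arcsin(0.09008) ≈ 10.3°.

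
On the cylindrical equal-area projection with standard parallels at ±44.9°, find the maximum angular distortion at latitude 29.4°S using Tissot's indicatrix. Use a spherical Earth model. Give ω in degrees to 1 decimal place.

23.5°

For cylindrical equal-area with standard parallel φ₀, h = cos φ / cos φ₀ and k = cos φ₀ / cos φ, so h·k = 1.
At 29.4°: h = 1.230, k = 0.8130; principal scales a = 1.230, b = 0.8130.
sin(ω/2) = (a − b)/(a + b) = 0.4169/2.043 = 0.2041, so ω = 2 arcsin(0.2041) ≈ 23.5°.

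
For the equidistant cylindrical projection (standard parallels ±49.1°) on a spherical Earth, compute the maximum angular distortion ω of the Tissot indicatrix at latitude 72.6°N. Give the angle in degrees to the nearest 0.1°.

43.8°

In the equirectangular projection with standard parallel φ₀ = 49.1° (x = Rλ cos φ₀, y = Rφ), meridians are true-scale (h = 1) and the parallel scale is k = cos φ₀ / cos φ.
At 72.6°: h = 1.000, k = 2.189; principal scales a = 2.189, b = 1.000.
sin(ω/2) = (a − b)/(a + b) = 1.189/3.189 = 0.3729, so ω = 2 arcsin(0.3729) ≈ 43.8°.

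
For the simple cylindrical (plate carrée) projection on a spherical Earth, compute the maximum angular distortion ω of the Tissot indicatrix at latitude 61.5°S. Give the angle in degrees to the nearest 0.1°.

41.5°

Plate carrée maps x = Rλ, y = Rφ. The meridian scale is h = 1 and the parallel scale is k = 1/cos φ = sec φ.
At 61.5°: h = 1.000, k = 2.096; principal scales a = 2.096, b = 1.000.
sin(ω/2) = (a − b)/(a + b) = 1.096/3.096 = 0.3540, so ω = 2 arcsin(0.3540) ≈ 41.5°.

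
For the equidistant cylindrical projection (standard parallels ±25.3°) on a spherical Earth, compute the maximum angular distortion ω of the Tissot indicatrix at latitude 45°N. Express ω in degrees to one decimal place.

14.0°

The equidistant cylindrical projection with φ₀ = 25.3° has h = 1 (meridians true) and k = cos φ₀ / cos φ along parallels.
At 45°: h = 1.000, k = 1.279; principal scales a = 1.279, b = 1.000.
sin(ω/2) = (a − b)/(a + b) = 0.2786/2.279 = 0.1223, so ω = 2 arcsin(0.1223) ≈ 14.0°.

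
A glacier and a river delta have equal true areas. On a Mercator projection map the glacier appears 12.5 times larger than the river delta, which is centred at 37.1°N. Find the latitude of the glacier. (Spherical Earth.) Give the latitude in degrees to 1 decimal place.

Mercator areal scale is sec²φ, so apparent-area ratio = sec²φ₁ / sec²φ₂ = cos²φ₂ / cos²φ₁.
cos²φ₂ / cos²φ₁ = 12.5  ⇒  cos φ₁ = cos 37.1° / √12.5 = 0.7976/3.536 = 0.2256.
φ₁ = arccos(0.2256) ≈ 77.0°.

77.0°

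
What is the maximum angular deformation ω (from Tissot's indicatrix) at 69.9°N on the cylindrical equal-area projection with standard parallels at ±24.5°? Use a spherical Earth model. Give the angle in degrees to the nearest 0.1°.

A cylindrical equal-area projection with standard parallel φ₀ has meridian scale h = cos φ / cos φ₀ and parallel scale k = cos φ₀ / cos φ (so areas are preserved, h·k = 1).
At 69.9°: h = 0.3777, k = 2.648; principal scales a = 2.648, b = 0.3777.
sin(ω/2) = (a − b)/(a + b) = 2.270/3.026 = 0.7503, so ω = 2 arcsin(0.7503) ≈ 97.2°.

97.2°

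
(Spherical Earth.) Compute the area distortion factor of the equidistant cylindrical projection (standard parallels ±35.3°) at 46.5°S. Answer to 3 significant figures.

The equidistant cylindrical projection with φ₀ = 35.3° has h = 1 (meridians true) and k = cos φ₀ / cos φ along parallels.
Areal scale = h·k = 1 × cos φ₀ / cos φ; at 46.5°, h = 1.000, k = 1.186, so h·k = 1.186.

1.19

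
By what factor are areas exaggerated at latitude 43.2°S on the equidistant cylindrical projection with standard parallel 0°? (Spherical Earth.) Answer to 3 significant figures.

In the plate carrée (x = Rλ, y = Rφ), meridians are true-scale (h = 1) and parallels are stretched by k = sec φ.
Areal scale = h·k = 1 × sec φ; at 43.2°, h = 1.000, k = 1.372, so h·k = 1.372.

1.37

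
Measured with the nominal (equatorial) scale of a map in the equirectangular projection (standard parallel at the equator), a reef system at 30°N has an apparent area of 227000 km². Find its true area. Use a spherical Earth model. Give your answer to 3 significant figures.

197000 km²

Plate carrée maps x = Rλ, y = Rφ. The meridian scale is h = 1 and the parallel scale is k = 1/cos φ = sec φ.
Areal scale = h·k = 1 × sec φ; at 30°, h = 1.000, k = 1.155, so h·k = 1.155.
True area = apparent / (areal scale) = 227000 / 1.155 ≈ 197000 km².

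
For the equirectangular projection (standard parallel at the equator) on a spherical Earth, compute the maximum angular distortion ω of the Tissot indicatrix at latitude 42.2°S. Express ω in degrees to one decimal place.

17.1°

In the plate carrée (x = Rλ, y = Rφ), meridians are true-scale (h = 1) and parallels are stretched by k = sec φ.
At 42.2°: h = 1.000, k = 1.350; principal scales a = 1.350, b = 1.000.
sin(ω/2) = (a − b)/(a + b) = 0.3499/2.350 = 0.1489, so ω = 2 arcsin(0.1489) ≈ 17.1°.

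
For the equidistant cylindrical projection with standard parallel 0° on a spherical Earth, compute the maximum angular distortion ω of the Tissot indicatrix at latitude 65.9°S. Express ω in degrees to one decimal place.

Plate carrée maps x = Rλ, y = Rφ. The meridian scale is h = 1 and the parallel scale is k = 1/cos φ = sec φ.
At 65.9°: h = 1.000, k = 2.449; principal scales a = 2.449, b = 1.000.
sin(ω/2) = (a − b)/(a + b) = 1.449/3.449 = 0.4201, so ω = 2 arcsin(0.4201) ≈ 49.7°.

49.7°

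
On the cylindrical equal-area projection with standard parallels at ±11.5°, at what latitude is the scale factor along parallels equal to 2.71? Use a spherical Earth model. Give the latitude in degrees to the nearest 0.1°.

Cylindrical equal-area (φ₀ = 11.5°): h = cos φ / cos 11.5° along meridians, k = cos 11.5° / cos φ along parallels; h·k = 1.
k = cos φ₀ / cos φ = 2.71  ⇒  cos φ = cos 11.5° / 2.71 = 0.3616.
φ = arccos(0.3616) ≈ 68.8°.

68.8°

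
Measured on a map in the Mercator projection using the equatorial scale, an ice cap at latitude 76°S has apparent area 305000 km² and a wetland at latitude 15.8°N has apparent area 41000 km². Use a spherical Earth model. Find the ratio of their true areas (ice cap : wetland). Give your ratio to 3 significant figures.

0.470

On Mercator the areal scale is sec²φ, so true area = apparent × cos²φ.
True area of ice cap: 305000 × cos²(76°) = 305000 × 0.05853 = 17850 km².
True area of wetland: 41000 × cos²(15.8°) = 41000 × 0.9259 = 37960 km².
Ratio = 17850 / 37960 ≈ 0.470.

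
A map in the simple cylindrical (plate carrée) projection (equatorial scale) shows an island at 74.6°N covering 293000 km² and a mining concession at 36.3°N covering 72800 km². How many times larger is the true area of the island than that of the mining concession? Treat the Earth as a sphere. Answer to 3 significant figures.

1.33

On the plate carrée, areal scale = h·k = 1 × sec φ, so true area = apparent × cos φ.
True area of island: 293000 × cos(74.6°) = 293000 × 0.2656 = 77810 km².
True area of mining concession: 72800 × cos(36.3°) = 72800 × 0.8059 = 58670 km².
Ratio = 77810 / 58670 ≈ 1.33.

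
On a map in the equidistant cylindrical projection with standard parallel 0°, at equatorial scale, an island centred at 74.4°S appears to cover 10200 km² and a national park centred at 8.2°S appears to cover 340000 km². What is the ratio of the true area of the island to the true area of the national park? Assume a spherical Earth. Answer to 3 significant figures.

On the plate carrée, areal scale = h·k = 1 × sec φ, so true area = apparent × cos φ.
True area of island: 10200 × cos(74.4°) = 10200 × 0.2689 = 2743 km².
True area of national park: 340000 × cos(8.2°) = 340000 × 0.9898 = 336500 km².
Ratio = 2743 / 336500 ≈ 0.00815.

0.00815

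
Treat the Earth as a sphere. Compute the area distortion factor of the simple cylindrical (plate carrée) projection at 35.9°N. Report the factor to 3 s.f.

For the equirectangular projection with φ₀ = 0 (plate carrée), h = 1 along meridians and k = sec φ along parallels.
Areal scale = h·k = 1 × sec φ; at 35.9°, h = 1.000, k = 1.235, so h·k = 1.235.

1.23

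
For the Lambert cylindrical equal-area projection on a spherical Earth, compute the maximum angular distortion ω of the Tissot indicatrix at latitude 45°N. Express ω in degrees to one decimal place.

38.9°

The Lambert cylindrical equal-area projection is the cylindrical equal-area projection with its standard parallel at the equator (φ₀ = 0). For cylindrical equal-area with standard parallel φ₀, h = cos φ / cos φ₀ and k = cos φ₀ / cos φ, so h·k = 1.
At 45°: h = 0.7071, k = 1.414; principal scales a = 1.414, b = 0.7071.
sin(ω/2) = (a − b)/(a + b) = 0.7071/2.121 = 0.3333, so ω = 2 arcsin(0.3333) ≈ 38.9°.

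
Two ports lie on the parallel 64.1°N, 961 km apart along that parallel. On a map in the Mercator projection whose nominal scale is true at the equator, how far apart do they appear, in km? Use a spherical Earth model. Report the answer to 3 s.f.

2200 km

The Mercator projection is conformal; its linear scale factor is the same in every direction and equals sec φ = 1/cos φ.
Along the parallel, k = sec 64.1° = 1/0.4368 = 2.289.
Map distance = 961 × 2.289 ≈ 2200 km.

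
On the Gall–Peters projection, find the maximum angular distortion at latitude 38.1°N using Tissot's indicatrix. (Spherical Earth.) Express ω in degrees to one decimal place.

Gall–Peters is a cylindrical equal-area projection with standard parallels at ±45°. For cylindrical equal-area with standard parallel φ₀, h = cos φ / cos φ₀ and k = cos φ₀ / cos φ, so h·k = 1.
At 38.1°: h = 1.113, k = 0.8986; principal scales a = 1.113, b = 0.8986.
sin(ω/2) = (a − b)/(a + b) = 0.2143/2.011 = 0.1066, so ω = 2 arcsin(0.1066) ≈ 12.2°.

12.2°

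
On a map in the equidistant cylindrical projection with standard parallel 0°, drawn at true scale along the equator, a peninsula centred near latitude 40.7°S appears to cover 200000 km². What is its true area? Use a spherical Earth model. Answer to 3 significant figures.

152000 km²

In the plate carrée (x = Rλ, y = Rφ), meridians are true-scale (h = 1) and parallels are stretched by k = sec φ.
Areal scale = h·k = 1 × sec φ; at 40.7°, h = 1.000, k = 1.319, so h·k = 1.319.
True area = apparent / (areal scale) = 200000 / 1.319 ≈ 152000 km².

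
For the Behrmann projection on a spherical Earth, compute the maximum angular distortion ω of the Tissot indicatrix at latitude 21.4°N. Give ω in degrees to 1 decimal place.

The Behrmann projection is cylindrical equal-area with φ₀ = 30°. Cylindrical equal-area (φ₀ = 30°): h = cos φ / cos 30° along meridians, k = cos 30° / cos φ along parallels; h·k = 1.
At 21.4°: h = 1.075, k = 0.9302; principal scales a = 1.075, b = 0.9302.
sin(ω/2) = (a − b)/(a + b) = 0.1449/2.005 = 0.07228, so ω = 2 arcsin(0.07228) ≈ 8.3°.

8.3°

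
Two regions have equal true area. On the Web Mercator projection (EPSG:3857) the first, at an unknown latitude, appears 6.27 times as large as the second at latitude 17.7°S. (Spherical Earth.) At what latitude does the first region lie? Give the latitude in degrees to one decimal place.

Mercator areal scale is sec²φ, so apparent-area ratio = sec²φ₁ / sec²φ₂ = cos²φ₂ / cos²φ₁.
cos²φ₂ / cos²φ₁ = 6.27  ⇒  cos φ₁ = cos 17.7° / √6.27 = 0.9527/2.504 = 0.3805.
φ₁ = arccos(0.3805) ≈ 67.6°.

67.6°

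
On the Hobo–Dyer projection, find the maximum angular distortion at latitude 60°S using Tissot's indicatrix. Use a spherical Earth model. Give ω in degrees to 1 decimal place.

Hobo–Dyer is a cylindrical equal-area projection with standard parallels at ±37.5°. For cylindrical equal-area with standard parallel φ₀, h = cos φ / cos φ₀ and k = cos φ₀ / cos φ, so h·k = 1.
At 60°: h = 0.6302, k = 1.587; principal scales a = 1.587, b = 0.6302.
sin(ω/2) = (a − b)/(a + b) = 0.9565/2.217 = 0.4314, so ω = 2 arcsin(0.4314) ≈ 51.1°.

51.1°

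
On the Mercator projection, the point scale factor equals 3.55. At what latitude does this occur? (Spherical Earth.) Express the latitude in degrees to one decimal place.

73.6°

Mercator scale is k = sec φ = 1/cos φ.
1/cos φ = 3.55  ⇒  cos φ = 0.2817  ⇒  φ = arccos(0.2817) ≈ 73.6°.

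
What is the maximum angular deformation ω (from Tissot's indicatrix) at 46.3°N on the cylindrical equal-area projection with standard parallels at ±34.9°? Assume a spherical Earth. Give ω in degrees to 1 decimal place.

19.6°

A cylindrical equal-area projection with standard parallel φ₀ has meridian scale h = cos φ / cos φ₀ and parallel scale k = cos φ₀ / cos φ (so areas are preserved, h·k = 1).
At 46.3°: h = 0.8424, k = 1.187; principal scales a = 1.187, b = 0.8424.
sin(ω/2) = (a − b)/(a + b) = 0.3447/2.029 = 0.1699, so ω = 2 arcsin(0.1699) ≈ 19.6°.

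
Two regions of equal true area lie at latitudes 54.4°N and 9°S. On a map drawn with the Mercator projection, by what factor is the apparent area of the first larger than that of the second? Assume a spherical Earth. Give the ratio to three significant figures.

2.88

On Mercator, area is exaggerated by sec²φ = 1/cos²φ.
At 54.4°: sec²(54.4°) = 1/0.5821² = 2.951.
At 9°: sec²(9°) = 1/0.9877² = 1.025.
Ratio = 2.951/1.025 = cos²(9°)/cos²(54.4°) ≈ 2.88.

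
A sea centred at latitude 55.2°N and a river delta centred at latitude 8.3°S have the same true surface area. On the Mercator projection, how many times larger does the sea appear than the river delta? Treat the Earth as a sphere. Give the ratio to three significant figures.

3.01

Mercator areal scale is sec²φ.
At 55.2°: sec²(55.2°) = 1/0.5707² = 3.070.
At 8.3°: sec²(8.3°) = 1/0.9895² = 1.021.
Ratio = 3.070/1.021 = cos²(8.3°)/cos²(55.2°) ≈ 3.01.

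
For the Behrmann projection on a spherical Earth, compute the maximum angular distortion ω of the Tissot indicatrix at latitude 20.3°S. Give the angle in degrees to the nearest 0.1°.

The Behrmann projection is cylindrical equal-area with φ₀ = 30°. For cylindrical equal-area with standard parallel φ₀, h = cos φ / cos φ₀ and k = cos φ₀ / cos φ, so h·k = 1.
At 20.3°: h = 1.083, k = 0.9234; principal scales a = 1.083, b = 0.9234.
sin(ω/2) = (a − b)/(a + b) = 0.1596/2.006 = 0.07955, so ω = 2 arcsin(0.07955) ≈ 9.1°.

9.1°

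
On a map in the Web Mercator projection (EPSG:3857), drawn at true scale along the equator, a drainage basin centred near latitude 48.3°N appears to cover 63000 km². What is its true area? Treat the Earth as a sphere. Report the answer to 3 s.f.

27900 km²

The Mercator projection is conformal; its linear scale factor is the same in every direction and equals sec φ = 1/cos φ.
Areal scale = k² = sec²φ = 1/cos²(48.3°) = 1/0.6652² = 2.260.
True area = apparent / (areal scale) = 63000 / 2.260 ≈ 27900 km².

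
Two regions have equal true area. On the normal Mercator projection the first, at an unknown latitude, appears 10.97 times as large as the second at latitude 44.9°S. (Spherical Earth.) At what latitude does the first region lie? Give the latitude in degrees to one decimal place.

For equal true areas on Mercator, apparent areas scale as sec²φ, so the ratio is cos²φ₂ / cos²φ₁.
cos²φ₂ / cos²φ₁ = 10.97  ⇒  cos φ₁ = cos 44.9° / √10.97 = 0.7083/3.312 = 0.2139.
φ₁ = arccos(0.2139) ≈ 77.7°.

77.7°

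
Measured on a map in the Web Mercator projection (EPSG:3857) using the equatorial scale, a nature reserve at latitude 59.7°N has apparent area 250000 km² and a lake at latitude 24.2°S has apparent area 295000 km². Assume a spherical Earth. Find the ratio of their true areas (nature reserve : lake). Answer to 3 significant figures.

0.259

On Mercator the areal scale is sec²φ, so true area = apparent × cos²φ.
True area of nature reserve: 250000 × cos²(59.7°) = 250000 × 0.2545 = 63640 km².
True area of lake: 295000 × cos²(24.2°) = 295000 × 0.8320 = 245400 km².
Ratio = 63640 / 245400 ≈ 0.259.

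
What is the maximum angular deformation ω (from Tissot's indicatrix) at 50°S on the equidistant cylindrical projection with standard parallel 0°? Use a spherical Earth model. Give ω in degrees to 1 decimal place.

Plate carrée maps x = Rλ, y = Rφ. The meridian scale is h = 1 and the parallel scale is k = 1/cos φ = sec φ.
At 50°: h = 1.000, k = 1.556; principal scales a = 1.556, b = 1.000.
sin(ω/2) = (a − b)/(a + b) = 0.5557/2.556 = 0.2174, so ω = 2 arcsin(0.2174) ≈ 25.1°.

25.1°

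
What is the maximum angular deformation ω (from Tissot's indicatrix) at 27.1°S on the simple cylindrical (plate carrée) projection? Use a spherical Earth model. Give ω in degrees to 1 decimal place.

6.7°

In the plate carrée (x = Rλ, y = Rφ), meridians are true-scale (h = 1) and parallels are stretched by k = sec φ.
At 27.1°: h = 1.000, k = 1.123; principal scales a = 1.123, b = 1.000.
sin(ω/2) = (a − b)/(a + b) = 0.1233/2.123 = 0.05808, so ω = 2 arcsin(0.05808) ≈ 6.7°.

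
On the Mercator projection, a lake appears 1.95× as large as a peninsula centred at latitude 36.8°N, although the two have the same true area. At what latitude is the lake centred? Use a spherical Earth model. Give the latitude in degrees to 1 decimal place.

For equal true areas on Mercator, apparent areas scale as sec²φ, so the ratio is cos²φ₂ / cos²φ₁.
cos²φ₂ / cos²φ₁ = 1.95  ⇒  cos φ₁ = cos 36.8° / √1.95 = 0.8007/1.396 = 0.5734.
φ₁ = arccos(0.5734) ≈ 55.0°.

55.0°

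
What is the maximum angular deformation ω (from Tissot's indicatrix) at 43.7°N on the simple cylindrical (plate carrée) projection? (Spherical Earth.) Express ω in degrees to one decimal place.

18.5°

Plate carrée maps x = Rλ, y = Rφ. The meridian scale is h = 1 and the parallel scale is k = 1/cos φ = sec φ.
At 43.7°: h = 1.000, k = 1.383; principal scales a = 1.383, b = 1.000.
sin(ω/2) = (a − b)/(a + b) = 0.3832/2.383 = 0.1608, so ω = 2 arcsin(0.1608) ≈ 18.5°.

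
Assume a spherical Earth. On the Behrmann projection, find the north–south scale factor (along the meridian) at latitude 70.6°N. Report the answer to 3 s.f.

The Behrmann projection is cylindrical equal-area with φ₀ = 30°. A cylindrical equal-area projection with standard parallel φ₀ has meridian scale h = cos φ / cos φ₀ and parallel scale k = cos φ₀ / cos φ (so areas are preserved, h·k = 1).
h = cos 70.6° / cos 30° = 0.3322/0.8660 = 0.3835.

0.384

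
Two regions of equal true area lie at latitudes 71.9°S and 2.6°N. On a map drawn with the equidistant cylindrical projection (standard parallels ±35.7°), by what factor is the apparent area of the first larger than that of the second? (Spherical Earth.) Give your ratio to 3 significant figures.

In the equirectangular projection with standard parallel φ₀ = 35.7° (x = Rλ cos φ₀, y = Rφ), meridians are true-scale (h = 1) and the parallel scale is k = cos φ₀ / cos φ.
Areal scale at 71.9°: h·k = 1.000 × 2.614 = 2.614.
Areal scale at 2.6°: h·k = 1.000 × 0.8129 = 0.8129.
Ratio = 2.614/0.8129 ≈ 3.22.

3.22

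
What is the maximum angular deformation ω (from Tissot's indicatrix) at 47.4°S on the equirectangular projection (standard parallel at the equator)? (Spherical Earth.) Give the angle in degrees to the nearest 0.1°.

22.2°

In the plate carrée (x = Rλ, y = Rφ), meridians are true-scale (h = 1) and parallels are stretched by k = sec φ.
At 47.4°: h = 1.000, k = 1.477; principal scales a = 1.477, b = 1.000.
sin(ω/2) = (a − b)/(a + b) = 0.4774/2.477 = 0.1927, so ω = 2 arcsin(0.1927) ≈ 22.2°.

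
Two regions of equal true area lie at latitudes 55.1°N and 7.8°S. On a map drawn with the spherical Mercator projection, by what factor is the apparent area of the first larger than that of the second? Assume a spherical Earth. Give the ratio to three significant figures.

Mercator is conformal with k = sec φ, so areal scale = k² = sec²φ.
At 55.1°: sec²(55.1°) = 1/0.5721² = 3.055.
At 7.8°: sec²(7.8°) = 1/0.9907² = 1.019.
Ratio = 3.055/1.019 = cos²(7.8°)/cos²(55.1°) ≈ 3.00.

3.00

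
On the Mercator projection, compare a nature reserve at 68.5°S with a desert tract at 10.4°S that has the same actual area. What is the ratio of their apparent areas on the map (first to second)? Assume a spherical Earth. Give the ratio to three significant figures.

7.20

On Mercator, area is exaggerated by sec²φ = 1/cos²φ.
At 68.5°: sec²(68.5°) = 1/0.3665² = 7.445.
At 10.4°: sec²(10.4°) = 1/0.9836² = 1.034.
Ratio = 7.445/1.034 = cos²(10.4°)/cos²(68.5°) ≈ 7.20.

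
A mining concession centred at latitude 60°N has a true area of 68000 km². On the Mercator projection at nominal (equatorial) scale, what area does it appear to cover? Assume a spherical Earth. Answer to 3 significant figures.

The Mercator projection is conformal; its linear scale factor is the same in every direction and equals sec φ = 1/cos φ.
Areal scale = k² = sec²φ = 1/cos²(60°) = 1/0.5000² = 4.000.
Apparent area = 68000 × 4.000 ≈ 272000 km².

272000 km²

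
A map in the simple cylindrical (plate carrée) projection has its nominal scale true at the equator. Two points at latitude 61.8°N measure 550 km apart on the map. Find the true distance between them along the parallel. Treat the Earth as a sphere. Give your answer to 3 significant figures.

260 km

Plate carrée maps x = Rλ, y = Rφ. The meridian scale is h = 1 and the parallel scale is k = 1/cos φ = sec φ.
Along the parallel at 61.8°, map distances are exaggerated by k = sec 61.8° = 2.116.
True distance = 550 / 2.116 = 550 × cos 61.8° ≈ 260 km.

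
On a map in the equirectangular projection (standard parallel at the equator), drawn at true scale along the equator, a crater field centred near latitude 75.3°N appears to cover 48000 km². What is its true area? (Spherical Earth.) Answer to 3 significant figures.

12200 km²

Plate carrée maps x = Rλ, y = Rφ. The meridian scale is h = 1 and the parallel scale is k = 1/cos φ = sec φ.
Areal scale = h·k = 1 × sec φ; at 75.3°, h = 1.000, k = 3.941, so h·k = 3.941.
True area = apparent / (areal scale) = 48000 / 3.941 ≈ 12200 km².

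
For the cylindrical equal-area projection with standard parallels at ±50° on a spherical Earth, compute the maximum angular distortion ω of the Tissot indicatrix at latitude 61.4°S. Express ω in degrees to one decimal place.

33.3°

For cylindrical equal-area with standard parallel φ₀, h = cos φ / cos φ₀ and k = cos φ₀ / cos φ, so h·k = 1.
At 61.4°: h = 0.7447, k = 1.343; principal scales a = 1.343, b = 0.7447.
sin(ω/2) = (a − b)/(a + b) = 0.5981/2.088 = 0.2865, so ω = 2 arcsin(0.2865) ≈ 33.3°.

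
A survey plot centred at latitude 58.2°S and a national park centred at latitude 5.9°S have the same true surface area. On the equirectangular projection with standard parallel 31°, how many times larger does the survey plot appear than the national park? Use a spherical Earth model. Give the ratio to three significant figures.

In the equirectangular projection with standard parallel φ₀ = 31° (x = Rλ cos φ₀, y = Rφ), meridians are true-scale (h = 1) and the parallel scale is k = cos φ₀ / cos φ.
Areal scale at 58.2°: h·k = 1.000 × 1.627 = 1.627.
Areal scale at 5.9°: h·k = 1.000 × 0.8617 = 0.8617.
Ratio = 1.627/0.8617 ≈ 1.89.

1.89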